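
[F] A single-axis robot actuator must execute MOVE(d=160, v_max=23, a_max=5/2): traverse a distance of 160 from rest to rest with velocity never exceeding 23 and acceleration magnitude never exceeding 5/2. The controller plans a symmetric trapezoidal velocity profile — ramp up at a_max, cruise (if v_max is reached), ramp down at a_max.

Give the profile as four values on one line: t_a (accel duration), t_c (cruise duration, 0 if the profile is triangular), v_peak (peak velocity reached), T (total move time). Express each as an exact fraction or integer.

t_a=8 t_c=0 v_peak=20 T=16

vₘ²/aₘ = 23²/(5/2) = 1058/5
160 < 1058/5 so t_c = 0
v_peak = √(160·5/2) = √400 = 20
t_a = 20/(5/2) = 8; t_c = 0
T = 2·8 = 16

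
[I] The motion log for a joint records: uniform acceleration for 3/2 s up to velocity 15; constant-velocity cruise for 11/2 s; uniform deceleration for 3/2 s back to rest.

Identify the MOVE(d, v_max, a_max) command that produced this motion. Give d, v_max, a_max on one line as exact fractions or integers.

d=105 v_max=15 a_max=10

a_max = 15/(3/2) = 10
d_a = ½·15·3/2 = 45/4; d_c = 15·11/2 = 165/2
d = 2·45/4 + 165/2 = 105
t_c = 11/2 > 0 → v_max = v_peak = 15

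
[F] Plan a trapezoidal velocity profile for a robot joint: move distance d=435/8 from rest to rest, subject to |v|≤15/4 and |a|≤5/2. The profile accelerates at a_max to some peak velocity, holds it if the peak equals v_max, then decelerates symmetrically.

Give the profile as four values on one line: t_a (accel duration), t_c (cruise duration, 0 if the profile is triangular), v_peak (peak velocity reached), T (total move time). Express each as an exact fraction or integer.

t_a=3/2 t_c=13 v_peak=15/4 T=16

vₘ²/aₘ = (15/4)²/(5/2) = 45/8
435/8 ≥ 45/8 ⇒ cruise phase
t_a = (15/4)/(5/2) = 3/2; v_peak = 15/4
d_cruise = 435/8 − 45/8 = 195/4; t_c = (195/4)/(15/4) = 13
T = 2·3/2 + 13 = 16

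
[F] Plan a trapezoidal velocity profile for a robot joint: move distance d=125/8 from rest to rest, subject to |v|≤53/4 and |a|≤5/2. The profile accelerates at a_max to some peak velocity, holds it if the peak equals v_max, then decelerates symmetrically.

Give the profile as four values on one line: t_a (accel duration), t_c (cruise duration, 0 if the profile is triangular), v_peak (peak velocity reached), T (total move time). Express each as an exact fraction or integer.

(v_max)²/a_max = (53/4)²/(5/2) = 2809/40
125/8 < 2809/40 ⇒ no cruise
v_peak = √(125/8·5/2) = √(625/16) = 25/4
t_a = (25/4)/(5/2) = 5/2; t_c = 0
T = 2·5/2 = 5

t_a=5/2 t_c=0 v_peak=25/4 T=5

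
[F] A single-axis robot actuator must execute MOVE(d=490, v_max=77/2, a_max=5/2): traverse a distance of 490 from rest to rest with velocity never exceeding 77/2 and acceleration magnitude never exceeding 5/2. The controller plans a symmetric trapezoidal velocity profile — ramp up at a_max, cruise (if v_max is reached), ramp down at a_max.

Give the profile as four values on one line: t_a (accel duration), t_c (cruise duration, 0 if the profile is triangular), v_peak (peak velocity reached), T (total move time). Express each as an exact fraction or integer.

t_a=14 t_c=0 v_peak=35 T=28

vₘ²/aₘ = (77/2)²/(5/2) = 5929/10
490 < 5929/10 ⇒ no cruise
v_peak = √(490·5/2) = √1225 = 35
t_a = 35/(5/2) = 14; t_c = 0
T = 2·14 = 28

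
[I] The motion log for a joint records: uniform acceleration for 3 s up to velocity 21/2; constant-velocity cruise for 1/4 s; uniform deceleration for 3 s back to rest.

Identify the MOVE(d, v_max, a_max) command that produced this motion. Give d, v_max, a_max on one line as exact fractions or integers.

d=273/8 v_max=21/2 a_max=7/2

a_max = (21/2)/3 = 7/2
d_a = ½·21/2·3 = 63/4; d_c = 21/2·1/4 = 21/8
d = 2·63/4 + 21/8 = 273/8
t_c = 1/4 > 0 so v_max = 21/2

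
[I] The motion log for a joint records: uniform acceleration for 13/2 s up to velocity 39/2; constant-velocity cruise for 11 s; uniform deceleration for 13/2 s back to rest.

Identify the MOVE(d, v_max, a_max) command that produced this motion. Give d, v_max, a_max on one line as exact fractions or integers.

d=1365/4 v_max=39/2 a_max=3

a_max = (39/2)/(13/2) = 3
d_a = ½·39/2·13/2 = 507/8; d_c = 39/2·11 = 429/2
d = 2·507/8 + 429/2 = 1365/4
t_c = 11 > 0 ⇒ limit active, v_max = 39/2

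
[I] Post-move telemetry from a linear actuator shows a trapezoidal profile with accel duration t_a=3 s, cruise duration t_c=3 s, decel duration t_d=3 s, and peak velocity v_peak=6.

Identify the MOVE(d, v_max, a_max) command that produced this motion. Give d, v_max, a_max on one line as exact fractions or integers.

d=36 v_max=6 a_max=2

a_max = 6/3 = 2
d_a = ½·6·3 = 9; d_c = 6·3 = 18
d = 2·9 + 18 = 36
t_c = 3 > 0 so v_max = 6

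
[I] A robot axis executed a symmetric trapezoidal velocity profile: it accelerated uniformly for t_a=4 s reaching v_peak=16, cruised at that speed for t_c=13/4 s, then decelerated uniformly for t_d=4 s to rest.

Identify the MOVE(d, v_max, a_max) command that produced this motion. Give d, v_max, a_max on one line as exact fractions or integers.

a_max = 16/4 = 4
d_a = ½·16·4 = 32; d_c = 16·13/4 = 52
d = 2·32 + 52 = 116
t_c = 13/4 > 0 → v_max = v_peak = 16

d=116 v_max=16 a_max=4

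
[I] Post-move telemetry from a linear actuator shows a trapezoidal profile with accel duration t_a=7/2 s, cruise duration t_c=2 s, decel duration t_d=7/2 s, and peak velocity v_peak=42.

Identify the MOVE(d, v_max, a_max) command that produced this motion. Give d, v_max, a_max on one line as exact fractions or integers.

a_max = 42/(7/2) = 12
d_a = ½·42·7/2 = 147/2; d_c = 42·2 = 84
d = 2·147/2 + 84 = 231
t_c = 2 > 0 ⇒ limit active, v_max = 42

d=231 v_max=42 a_max=12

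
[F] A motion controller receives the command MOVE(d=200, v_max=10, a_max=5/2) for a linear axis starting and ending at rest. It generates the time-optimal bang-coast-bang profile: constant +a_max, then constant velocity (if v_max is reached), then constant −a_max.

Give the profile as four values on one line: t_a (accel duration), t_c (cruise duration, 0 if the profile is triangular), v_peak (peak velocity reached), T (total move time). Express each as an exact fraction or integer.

v_max²/a_max = 10²/(5/2) = 40
200 ≥ 40 → trapezoidal
t_a = 10/(5/2) = 4; v_peak = 10
d_cruise = 200 − 40 = 160; t_c = 160/10 = 16
T = 2·4 + 16 = 24

t_a=4 t_c=16 v_peak=10 T=24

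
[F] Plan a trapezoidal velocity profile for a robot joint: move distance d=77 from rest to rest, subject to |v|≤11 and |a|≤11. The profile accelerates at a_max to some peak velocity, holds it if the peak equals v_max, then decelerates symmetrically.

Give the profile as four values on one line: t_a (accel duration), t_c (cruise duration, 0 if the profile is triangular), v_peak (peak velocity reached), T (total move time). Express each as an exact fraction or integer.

t_a=1 t_c=6 v_peak=11 T=8

(v_max)²/a_max = 11²/11 = 11
77 ≥ 11 ⇒ cruise phase
t_a = 11/11 = 1; v_peak = 11
d_cruise = 77 − 11 = 66; t_c = 66/11 = 6
T = 2·1 + 6 = 8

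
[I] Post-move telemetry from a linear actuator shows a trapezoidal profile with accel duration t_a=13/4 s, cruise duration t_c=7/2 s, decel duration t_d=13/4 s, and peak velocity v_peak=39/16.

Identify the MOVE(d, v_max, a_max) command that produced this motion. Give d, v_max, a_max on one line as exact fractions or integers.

a_max = (39/16)/(13/4) = 3/4
d_a = ½·39/16·13/4 = 507/128; d_c = 39/16·7/2 = 273/32
d = 2·507/128 + 273/32 = 1053/64
t_c = 7/2 > 0 so v_max = 39/16

d=1053/64 v_max=39/16 a_max=3/4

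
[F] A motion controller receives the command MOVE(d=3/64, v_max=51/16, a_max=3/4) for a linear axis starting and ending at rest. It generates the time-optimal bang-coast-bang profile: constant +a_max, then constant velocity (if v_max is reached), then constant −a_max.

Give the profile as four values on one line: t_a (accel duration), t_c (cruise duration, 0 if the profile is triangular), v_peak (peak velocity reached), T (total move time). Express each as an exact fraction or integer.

v_max²/a_max = (51/16)²/(3/4) = 867/64
3/64 < 867/64 ⇒ no cruise
v_peak = √(3/64·3/4) = √(9/256) = 3/16
t_a = (3/16)/(3/4) = 1/4; t_c = 0
T = 2·1/4 = 1/2

t_a=1/4 t_c=0 v_peak=3/16 T=1/2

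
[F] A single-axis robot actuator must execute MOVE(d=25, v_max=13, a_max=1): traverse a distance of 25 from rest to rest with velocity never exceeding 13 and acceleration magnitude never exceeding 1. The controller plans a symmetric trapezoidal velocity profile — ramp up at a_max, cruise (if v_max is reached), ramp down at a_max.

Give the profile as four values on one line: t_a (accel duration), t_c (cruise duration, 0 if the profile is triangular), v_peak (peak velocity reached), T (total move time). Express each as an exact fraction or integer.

(v_max)²/a_max = 13²/1 = 169
25 < 169 → triangular
v_peak = √(25·1) = √25 = 5
t_a = 5/1 = 5; t_c = 0
T = 2·5 = 10

t_a=5 t_c=0 v_peak=5 T=10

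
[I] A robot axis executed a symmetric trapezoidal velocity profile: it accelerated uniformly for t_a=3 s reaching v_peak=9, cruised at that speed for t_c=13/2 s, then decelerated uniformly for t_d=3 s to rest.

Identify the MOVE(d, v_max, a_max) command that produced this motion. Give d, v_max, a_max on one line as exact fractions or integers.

d=171/2 v_max=9 a_max=3

a_max = 9/3 = 3
d_a = ½·9·3 = 27/2; d_c = 9·13/2 = 117/2
d = 2·27/2 + 117/2 = 171/2
t_c = 13/2 > 0 so v_max = 9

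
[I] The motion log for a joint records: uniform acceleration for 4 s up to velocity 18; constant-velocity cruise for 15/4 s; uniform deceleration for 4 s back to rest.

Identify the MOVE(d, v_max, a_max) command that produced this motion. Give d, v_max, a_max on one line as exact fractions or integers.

d=279/2 v_max=18 a_max=9/2

a_max = 18/4 = 9/2
d_a = ½·18·4 = 36; d_c = 18·15/4 = 135/2
d = 2·36 + 135/2 = 279/2
t_c = 15/4 > 0 → v_max = v_peak = 18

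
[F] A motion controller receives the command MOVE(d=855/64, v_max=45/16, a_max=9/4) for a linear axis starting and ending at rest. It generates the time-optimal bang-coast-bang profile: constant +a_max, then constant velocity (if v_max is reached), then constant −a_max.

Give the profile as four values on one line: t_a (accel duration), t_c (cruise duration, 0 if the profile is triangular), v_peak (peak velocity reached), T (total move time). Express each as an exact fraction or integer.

v_max²/a_max = (45/16)²/(9/4) = 225/64
855/64 ≥ 225/64 so v_max reached
t_a = (45/16)/(9/4) = 5/4; v_peak = 45/16
d_cruise = 855/64 − 225/64 = 315/32; t_c = (315/32)/(45/16) = 7/2
T = 2·5/4 + 7/2 = 6

t_a=5/4 t_c=7/2 v_peak=45/16 T=6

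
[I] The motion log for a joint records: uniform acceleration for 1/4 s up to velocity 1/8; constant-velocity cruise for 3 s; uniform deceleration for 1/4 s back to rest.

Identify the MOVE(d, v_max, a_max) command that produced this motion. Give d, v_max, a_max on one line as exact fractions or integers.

a_max = (1/8)/(1/4) = 1/2
d_a = ½·1/8·1/4 = 1/64; d_c = 1/8·3 = 3/8
d = 2·1/64 + 3/8 = 13/32
t_c = 3 > 0 so v_max = 1/8

d=13/32 v_max=1/8 a_max=1/2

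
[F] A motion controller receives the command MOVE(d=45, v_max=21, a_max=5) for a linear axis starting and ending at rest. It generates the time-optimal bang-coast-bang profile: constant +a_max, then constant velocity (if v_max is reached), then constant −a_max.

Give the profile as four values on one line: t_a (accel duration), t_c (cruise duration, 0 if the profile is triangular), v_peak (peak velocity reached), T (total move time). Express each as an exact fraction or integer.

t_a=3 t_c=0 v_peak=15 T=6

(v_max)²/a_max = 21²/5 = 441/5
45 < 441/5 so t_c = 0
v_peak = √(45·5) = √225 = 15
t_a = 15/5 = 3; t_c = 0
T = 2·3 = 6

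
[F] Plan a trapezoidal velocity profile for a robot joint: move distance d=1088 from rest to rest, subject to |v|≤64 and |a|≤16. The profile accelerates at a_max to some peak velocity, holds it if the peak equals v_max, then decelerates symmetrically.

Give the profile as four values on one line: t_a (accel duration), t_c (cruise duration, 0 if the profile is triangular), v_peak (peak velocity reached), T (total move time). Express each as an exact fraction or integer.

t_a=4 t_c=13 v_peak=64 T=21

v_max²/a_max = 64²/16 = 256
1088 ≥ 256 → trapezoidal
t_a = 64/16 = 4; v_peak = 64
d_cruise = 1088 − 256 = 832; t_c = 832/64 = 13
T = 2·4 + 13 = 21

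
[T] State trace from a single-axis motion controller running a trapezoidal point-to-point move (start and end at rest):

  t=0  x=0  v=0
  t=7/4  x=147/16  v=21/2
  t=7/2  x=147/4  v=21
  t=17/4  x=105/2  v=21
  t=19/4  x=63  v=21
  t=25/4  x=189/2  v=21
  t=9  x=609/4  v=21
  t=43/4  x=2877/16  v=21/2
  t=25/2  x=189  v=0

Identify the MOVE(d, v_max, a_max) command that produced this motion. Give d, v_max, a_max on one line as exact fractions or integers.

d=189 v_max=21 a_max=6

final state: t=25/2, x=189, v=0 → d = 189
a_max = (21/2−0)/(7/4−0) = 6
max v = 21 over t∈[7/2,9] → v_max = 21
check: 21·(7/2+11/2) = 189 ✓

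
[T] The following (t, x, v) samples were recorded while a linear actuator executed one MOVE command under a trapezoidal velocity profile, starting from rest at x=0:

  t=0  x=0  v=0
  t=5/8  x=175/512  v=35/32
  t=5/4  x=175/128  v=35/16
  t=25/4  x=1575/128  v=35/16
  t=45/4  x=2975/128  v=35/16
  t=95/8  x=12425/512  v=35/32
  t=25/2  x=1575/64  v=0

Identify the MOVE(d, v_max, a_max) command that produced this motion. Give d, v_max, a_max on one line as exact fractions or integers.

final state: t=25/2, x=1575/64, v=0 → d = 1575/64
a_max = (35/32−0)/(5/8−0) = 7/4
max v = 35/16 over t∈[5/4,45/4] → v_max = 35/16
check: 35/16·(5/4+10) = 1575/64 ✓

d=1575/64 v_max=35/16 a_max=7/4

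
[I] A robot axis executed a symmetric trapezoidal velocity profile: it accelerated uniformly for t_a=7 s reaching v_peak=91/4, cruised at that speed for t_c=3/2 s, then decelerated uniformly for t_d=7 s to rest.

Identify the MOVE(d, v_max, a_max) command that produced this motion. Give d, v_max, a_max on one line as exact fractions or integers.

d=1547/8 v_max=91/4 a_max=13/4

a_max = (91/4)/7 = 13/4
d_a = ½·91/4·7 = 637/8; d_c = 91/4·3/2 = 273/8
d = 2·637/8 + 273/8 = 1547/8
t_c = 3/2 > 0 ⇒ limit active, v_max = 91/4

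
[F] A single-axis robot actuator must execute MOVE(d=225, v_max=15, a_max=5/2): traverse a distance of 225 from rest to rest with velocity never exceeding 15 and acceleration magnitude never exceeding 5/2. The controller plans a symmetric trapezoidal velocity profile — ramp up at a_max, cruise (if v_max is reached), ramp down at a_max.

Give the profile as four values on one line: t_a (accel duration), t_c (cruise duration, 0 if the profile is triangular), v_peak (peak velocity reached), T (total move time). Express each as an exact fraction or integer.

vₘ²/aₘ = 15²/(5/2) = 90
225 ≥ 90 ⇒ cruise phase
t_a = 15/(5/2) = 6; v_peak = 15
d_cruise = 225 − 90 = 135; t_c = 135/15 = 9
T = 2·6 + 9 = 21

t_a=6 t_c=9 v_peak=15 T=21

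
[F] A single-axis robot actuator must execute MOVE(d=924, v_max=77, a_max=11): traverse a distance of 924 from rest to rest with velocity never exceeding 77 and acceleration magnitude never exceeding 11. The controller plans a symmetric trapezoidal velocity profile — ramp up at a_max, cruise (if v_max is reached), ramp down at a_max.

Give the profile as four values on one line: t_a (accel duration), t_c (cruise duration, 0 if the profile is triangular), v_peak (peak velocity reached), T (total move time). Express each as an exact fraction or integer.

v_max²/a_max = 77²/11 = 539
924 ≥ 539 ⇒ cruise phase
t_a = 77/11 = 7; v_peak = 77
d_cruise = 924 − 539 = 385; t_c = 385/77 = 5
T = 2·7 + 5 = 19

t_a=7 t_c=5 v_peak=77 T=19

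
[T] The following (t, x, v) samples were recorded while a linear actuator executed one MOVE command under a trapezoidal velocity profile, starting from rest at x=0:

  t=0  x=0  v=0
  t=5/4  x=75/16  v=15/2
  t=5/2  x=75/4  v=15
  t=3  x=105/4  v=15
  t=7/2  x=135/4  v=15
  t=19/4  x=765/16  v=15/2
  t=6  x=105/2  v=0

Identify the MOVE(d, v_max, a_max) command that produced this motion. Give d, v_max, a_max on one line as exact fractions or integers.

final state: t=6, x=105/2, v=0 → d = 105/2
a_max = (15/2−0)/(5/4−0) = 6
max v = 15 over t∈[5/2,7/2] → v_max = 15
check: 15·(5/2+1) = 105/2 ✓

d=105/2 v_max=15 a_max=6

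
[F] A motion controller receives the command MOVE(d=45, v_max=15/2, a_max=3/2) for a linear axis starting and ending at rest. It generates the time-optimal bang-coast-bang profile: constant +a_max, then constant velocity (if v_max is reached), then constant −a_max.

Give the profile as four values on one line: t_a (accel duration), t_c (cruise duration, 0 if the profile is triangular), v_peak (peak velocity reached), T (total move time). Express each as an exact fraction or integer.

t_a=5 t_c=1 v_peak=15/2 T=11

v_max²/a_max = (15/2)²/(3/2) = 75/2
45 ≥ 75/2 → trapezoidal
t_a = (15/2)/(3/2) = 5; v_peak = 15/2
d_cruise = 45 − 75/2 = 15/2; t_c = (15/2)/(15/2) = 1
T = 2·5 + 1 = 11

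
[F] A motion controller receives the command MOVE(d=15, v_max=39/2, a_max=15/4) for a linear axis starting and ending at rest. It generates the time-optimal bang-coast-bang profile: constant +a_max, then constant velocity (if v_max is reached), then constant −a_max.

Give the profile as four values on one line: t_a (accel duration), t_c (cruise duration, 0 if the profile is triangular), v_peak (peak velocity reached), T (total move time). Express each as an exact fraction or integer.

t_a=2 t_c=0 v_peak=15/2 T=4

v_max²/a_max = (39/2)²/(15/4) = 507/5
15 < 507/5 ⇒ no cruise
v_peak = √(15·15/4) = √(225/4) = 15/2
t_a = (15/2)/(15/4) = 2; t_c = 0
T = 2·2 = 4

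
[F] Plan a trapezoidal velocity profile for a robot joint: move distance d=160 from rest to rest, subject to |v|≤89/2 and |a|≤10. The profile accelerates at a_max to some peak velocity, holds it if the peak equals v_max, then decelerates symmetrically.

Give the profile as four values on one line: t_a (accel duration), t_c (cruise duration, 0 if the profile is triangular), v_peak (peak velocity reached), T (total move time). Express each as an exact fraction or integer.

t_a=4 t_c=0 v_peak=40 T=8

v_max²/a_max = (89/2)²/10 = 7921/40
160 < 7921/40 → triangular
v_peak = √(160·10) = √1600 = 40
t_a = 40/10 = 4; t_c = 0
T = 2·4 = 8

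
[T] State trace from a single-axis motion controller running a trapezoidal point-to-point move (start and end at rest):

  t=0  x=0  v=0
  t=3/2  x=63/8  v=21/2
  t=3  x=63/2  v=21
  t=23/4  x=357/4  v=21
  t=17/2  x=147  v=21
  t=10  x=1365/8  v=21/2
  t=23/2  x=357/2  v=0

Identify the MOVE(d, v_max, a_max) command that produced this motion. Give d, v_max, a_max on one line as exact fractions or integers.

d=357/2 v_max=21 a_max=7

final state: t=23/2, x=357/2, v=0 → d = 357/2
a_max = (21/2−0)/(3/2−0) = 7
max v = 21 over t∈[3,17/2] → v_max = 21
check: 21·(3+11/2) = 357/2 ✓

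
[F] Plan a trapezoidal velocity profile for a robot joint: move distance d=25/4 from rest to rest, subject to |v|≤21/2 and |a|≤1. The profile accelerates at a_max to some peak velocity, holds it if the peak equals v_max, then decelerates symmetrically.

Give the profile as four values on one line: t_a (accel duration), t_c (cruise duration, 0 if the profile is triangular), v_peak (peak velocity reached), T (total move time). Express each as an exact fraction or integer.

v_max²/a_max = (21/2)²/1 = 441/4
25/4 < 441/4 → triangular
v_peak = √(25/4·1) = √(25/4) = 5/2
t_a = (5/2)/1 = 5/2; t_c = 0
T = 2·5/2 = 5

t_a=5/2 t_c=0 v_peak=5/2 T=5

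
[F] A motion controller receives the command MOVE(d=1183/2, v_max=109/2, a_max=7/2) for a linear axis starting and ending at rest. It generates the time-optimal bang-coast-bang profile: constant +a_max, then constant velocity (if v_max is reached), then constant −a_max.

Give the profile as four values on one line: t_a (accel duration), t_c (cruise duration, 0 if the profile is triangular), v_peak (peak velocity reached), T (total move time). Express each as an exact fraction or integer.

t_a=13 t_c=0 v_peak=91/2 T=26

v_max²/a_max = (109/2)²/(7/2) = 11881/14
1183/2 < 11881/14 so t_c = 0
v_peak = √(1183/2·7/2) = √(8281/4) = 91/2
t_a = (91/2)/(7/2) = 13; t_c = 0
T = 2·13 = 26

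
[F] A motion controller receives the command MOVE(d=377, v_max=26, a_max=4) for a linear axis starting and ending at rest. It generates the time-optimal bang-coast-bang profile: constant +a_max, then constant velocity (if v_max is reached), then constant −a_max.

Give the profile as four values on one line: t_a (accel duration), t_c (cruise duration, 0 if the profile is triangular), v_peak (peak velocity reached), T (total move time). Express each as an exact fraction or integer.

t_a=13/2 t_c=8 v_peak=26 T=21

(v_max)²/a_max = 26²/4 = 169
377 ≥ 169 ⇒ cruise phase
t_a = 26/4 = 13/2; v_peak = 26
d_cruise = 377 − 169 = 208; t_c = 208/26 = 8
T = 2·13/2 + 8 = 21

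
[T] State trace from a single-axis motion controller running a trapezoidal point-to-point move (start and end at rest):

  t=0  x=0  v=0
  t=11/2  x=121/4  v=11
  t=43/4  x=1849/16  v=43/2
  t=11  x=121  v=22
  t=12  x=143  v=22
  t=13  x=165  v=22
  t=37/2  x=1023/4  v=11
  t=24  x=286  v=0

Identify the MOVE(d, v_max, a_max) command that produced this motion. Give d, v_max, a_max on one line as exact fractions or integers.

d=286 v_max=22 a_max=2

final state: t=24, x=286, v=0 → d = 286
a_max = (11−0)/(11/2−0) = 2
max v = 22 over t∈[11,13] → v_max = 22
check: 22·(11+2) = 286 ✓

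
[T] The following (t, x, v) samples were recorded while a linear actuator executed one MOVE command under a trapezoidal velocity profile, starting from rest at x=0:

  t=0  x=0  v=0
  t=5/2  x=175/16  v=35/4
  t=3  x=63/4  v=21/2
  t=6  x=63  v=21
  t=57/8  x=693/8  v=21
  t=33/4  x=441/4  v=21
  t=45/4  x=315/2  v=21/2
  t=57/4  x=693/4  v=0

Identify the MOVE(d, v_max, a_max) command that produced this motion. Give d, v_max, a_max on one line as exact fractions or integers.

d=693/4 v_max=21 a_max=7/2

final state: t=57/4, x=693/4, v=0 → d = 693/4
a_max = (35/4−0)/(5/2−0) = 7/2
max v = 21 over t∈[6,33/4] → v_max = 21
check: 21·(6+9/4) = 693/4 ✓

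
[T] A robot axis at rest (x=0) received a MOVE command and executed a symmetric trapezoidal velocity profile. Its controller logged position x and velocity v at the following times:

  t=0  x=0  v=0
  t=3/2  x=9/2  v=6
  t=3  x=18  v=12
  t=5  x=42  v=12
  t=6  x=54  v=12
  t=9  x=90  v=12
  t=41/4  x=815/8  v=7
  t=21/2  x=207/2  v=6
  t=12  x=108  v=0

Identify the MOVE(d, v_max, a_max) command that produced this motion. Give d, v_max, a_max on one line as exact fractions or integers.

d=108 v_max=12 a_max=4

final state: t=12, x=108, v=0 → d = 108
a_max = (6−0)/(3/2−0) = 4
max v = 12 over t∈[3,9] → v_max = 12
check: 12·(3+6) = 108 ✓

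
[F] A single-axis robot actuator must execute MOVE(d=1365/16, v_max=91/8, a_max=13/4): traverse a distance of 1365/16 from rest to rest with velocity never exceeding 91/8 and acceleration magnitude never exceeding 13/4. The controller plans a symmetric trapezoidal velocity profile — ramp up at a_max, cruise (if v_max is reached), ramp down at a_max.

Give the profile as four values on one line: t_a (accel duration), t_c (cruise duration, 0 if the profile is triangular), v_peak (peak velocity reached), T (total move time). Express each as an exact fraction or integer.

v_max²/a_max = (91/8)²/(13/4) = 637/16
1365/16 ≥ 637/16 → trapezoidal
t_a = (91/8)/(13/4) = 7/2; v_peak = 91/8
d_cruise = 1365/16 − 637/16 = 91/2; t_c = (91/2)/(91/8) = 4
T = 2·7/2 + 4 = 11

t_a=7/2 t_c=4 v_peak=91/8 T=11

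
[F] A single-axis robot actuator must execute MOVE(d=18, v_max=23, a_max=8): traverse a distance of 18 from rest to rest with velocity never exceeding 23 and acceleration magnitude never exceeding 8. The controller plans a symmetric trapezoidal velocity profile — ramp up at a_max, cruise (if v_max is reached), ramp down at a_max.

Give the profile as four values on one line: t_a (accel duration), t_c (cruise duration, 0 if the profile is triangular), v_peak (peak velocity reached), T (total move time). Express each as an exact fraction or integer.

t_a=3/2 t_c=0 v_peak=12 T=3

(v_max)²/a_max = 23²/8 = 529/8
18 < 529/8 so t_c = 0
v_peak = √(18·8) = √144 = 12
t_a = 12/8 = 3/2; t_c = 0
T = 2·3/2 = 3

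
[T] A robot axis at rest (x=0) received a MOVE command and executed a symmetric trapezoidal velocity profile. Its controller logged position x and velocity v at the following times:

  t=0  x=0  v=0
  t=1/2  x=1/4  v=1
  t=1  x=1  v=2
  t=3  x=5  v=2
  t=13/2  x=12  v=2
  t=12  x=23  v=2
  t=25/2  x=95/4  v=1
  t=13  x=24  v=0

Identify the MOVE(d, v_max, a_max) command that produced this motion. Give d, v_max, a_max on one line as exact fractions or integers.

final state: t=13, x=24, v=0 → d = 24
a_max = (1−0)/(1/2−0) = 2
max v = 2 over t∈[1,12] → v_max = 2
check: 2·(1+11) = 24 ✓

d=24 v_max=2 a_max=2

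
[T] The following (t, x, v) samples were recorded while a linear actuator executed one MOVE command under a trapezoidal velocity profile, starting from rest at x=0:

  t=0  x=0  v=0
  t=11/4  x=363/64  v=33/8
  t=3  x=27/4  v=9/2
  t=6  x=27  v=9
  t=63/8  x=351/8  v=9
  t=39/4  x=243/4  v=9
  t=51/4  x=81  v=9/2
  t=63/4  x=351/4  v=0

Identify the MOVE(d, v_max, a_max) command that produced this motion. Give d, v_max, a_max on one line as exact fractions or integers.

d=351/4 v_max=9 a_max=3/2

final state: t=63/4, x=351/4, v=0 → d = 351/4
a_max = (33/8−0)/(11/4−0) = 3/2
max v = 9 over t∈[6,39/4] → v_max = 9
check: 9·(6+15/4) = 351/4 ✓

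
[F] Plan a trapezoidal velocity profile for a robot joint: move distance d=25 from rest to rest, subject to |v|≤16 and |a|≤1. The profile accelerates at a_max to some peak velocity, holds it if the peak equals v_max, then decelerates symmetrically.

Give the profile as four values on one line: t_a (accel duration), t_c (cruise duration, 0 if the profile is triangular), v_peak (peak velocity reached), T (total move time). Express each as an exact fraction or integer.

t_a=5 t_c=0 v_peak=5 T=10

v_max²/a_max = 16²/1 = 256
25 < 256 so t_c = 0
v_peak = √(25·1) = √25 = 5
t_a = 5/1 = 5; t_c = 0
T = 2·5 = 10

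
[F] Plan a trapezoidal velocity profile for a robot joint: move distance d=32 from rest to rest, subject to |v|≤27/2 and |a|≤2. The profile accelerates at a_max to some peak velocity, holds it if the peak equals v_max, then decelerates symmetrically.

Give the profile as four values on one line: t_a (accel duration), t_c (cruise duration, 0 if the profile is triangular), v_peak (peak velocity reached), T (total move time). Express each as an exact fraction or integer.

v_max²/a_max = (27/2)²/2 = 729/8
32 < 729/8 → triangular
v_peak = √(32·2) = √64 = 8
t_a = 8/2 = 4; t_c = 0
T = 2·4 = 8

t_a=4 t_c=0 v_peak=8 T=8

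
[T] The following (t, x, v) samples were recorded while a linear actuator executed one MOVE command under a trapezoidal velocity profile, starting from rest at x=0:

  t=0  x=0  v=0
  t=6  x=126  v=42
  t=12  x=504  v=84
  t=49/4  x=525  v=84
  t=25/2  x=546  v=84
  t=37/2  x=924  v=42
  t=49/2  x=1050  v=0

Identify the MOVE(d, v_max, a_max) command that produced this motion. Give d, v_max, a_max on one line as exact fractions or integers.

d=1050 v_max=84 a_max=7

final state: t=49/2, x=1050, v=0 → d = 1050
a_max = (42−0)/(6−0) = 7
max v = 84 over t∈[12,25/2] → v_max = 84
check: 84·(12+1/2) = 1050 ✓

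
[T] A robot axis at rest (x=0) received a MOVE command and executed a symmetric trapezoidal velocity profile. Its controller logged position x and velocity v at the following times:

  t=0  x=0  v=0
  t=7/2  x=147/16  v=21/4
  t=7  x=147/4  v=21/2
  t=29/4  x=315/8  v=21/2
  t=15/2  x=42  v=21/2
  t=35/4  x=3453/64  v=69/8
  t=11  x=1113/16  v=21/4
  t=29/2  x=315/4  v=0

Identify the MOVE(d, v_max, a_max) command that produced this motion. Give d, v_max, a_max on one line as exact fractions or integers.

final state: t=29/2, x=315/4, v=0 → d = 315/4
a_max = (21/4−0)/(7/2−0) = 3/2
max v = 21/2 over t∈[7,15/2] → v_max = 21/2
check: 21/2·(7+1/2) = 315/4 ✓

d=315/4 v_max=21/2 a_max=3/2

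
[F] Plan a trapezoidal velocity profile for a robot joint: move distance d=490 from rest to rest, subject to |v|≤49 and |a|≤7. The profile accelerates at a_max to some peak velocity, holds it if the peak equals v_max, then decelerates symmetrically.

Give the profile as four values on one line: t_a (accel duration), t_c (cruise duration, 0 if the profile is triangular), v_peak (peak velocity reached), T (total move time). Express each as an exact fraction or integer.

(v_max)²/a_max = 49²/7 = 343
490 ≥ 343 → trapezoidal
t_a = 49/7 = 7; v_peak = 49
d_cruise = 490 − 343 = 147; t_c = 147/49 = 3
T = 2·7 + 3 = 17

t_a=7 t_c=3 v_peak=49 T=17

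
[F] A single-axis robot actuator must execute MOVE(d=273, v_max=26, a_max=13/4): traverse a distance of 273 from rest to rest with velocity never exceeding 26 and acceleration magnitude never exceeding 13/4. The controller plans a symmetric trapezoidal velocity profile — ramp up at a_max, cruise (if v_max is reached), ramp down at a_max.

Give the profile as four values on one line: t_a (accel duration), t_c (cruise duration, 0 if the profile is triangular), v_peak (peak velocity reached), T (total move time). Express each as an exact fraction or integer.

t_a=8 t_c=5/2 v_peak=26 T=37/2

v_max²/a_max = 26²/(13/4) = 208
273 ≥ 208 ⇒ cruise phase
t_a = 26/(13/4) = 8; v_peak = 26
d_cruise = 273 − 208 = 65; t_c = 65/26 = 5/2
T = 2·8 + 5/2 = 37/2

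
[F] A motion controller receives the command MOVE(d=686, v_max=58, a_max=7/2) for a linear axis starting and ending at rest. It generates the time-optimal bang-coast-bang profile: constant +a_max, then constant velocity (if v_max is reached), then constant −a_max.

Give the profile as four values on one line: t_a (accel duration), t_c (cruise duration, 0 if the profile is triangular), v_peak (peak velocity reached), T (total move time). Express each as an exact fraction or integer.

t_a=14 t_c=0 v_peak=49 T=28

vₘ²/aₘ = 58²/(7/2) = 6728/7
686 < 6728/7 → triangular
v_peak = √(686·7/2) = √2401 = 49
t_a = 49/(7/2) = 14; t_c = 0
T = 2·14 = 28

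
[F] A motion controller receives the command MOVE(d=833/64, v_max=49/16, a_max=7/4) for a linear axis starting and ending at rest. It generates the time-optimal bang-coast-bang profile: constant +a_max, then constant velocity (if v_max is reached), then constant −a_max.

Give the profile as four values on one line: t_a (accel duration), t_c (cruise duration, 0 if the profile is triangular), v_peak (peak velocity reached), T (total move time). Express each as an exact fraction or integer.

vₘ²/aₘ = (49/16)²/(7/4) = 343/64
833/64 ≥ 343/64 → trapezoidal
t_a = (49/16)/(7/4) = 7/4; v_peak = 49/16
d_cruise = 833/64 − 343/64 = 245/32; t_c = (245/32)/(49/16) = 5/2
T = 2·7/4 + 5/2 = 6

t_a=7/4 t_c=5/2 v_peak=49/16 T=6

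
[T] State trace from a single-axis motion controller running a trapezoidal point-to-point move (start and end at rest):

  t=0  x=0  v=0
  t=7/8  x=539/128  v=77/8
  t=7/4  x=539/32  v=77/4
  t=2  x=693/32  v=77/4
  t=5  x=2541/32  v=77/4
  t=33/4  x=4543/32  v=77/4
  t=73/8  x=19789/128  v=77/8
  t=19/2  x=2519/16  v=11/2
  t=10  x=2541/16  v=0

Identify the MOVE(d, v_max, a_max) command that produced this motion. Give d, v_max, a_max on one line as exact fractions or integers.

d=2541/16 v_max=77/4 a_max=11

final state: t=10, x=2541/16, v=0 → d = 2541/16
a_max = (77/8−0)/(7/8−0) = 11
max v = 77/4 over t∈[7/4,33/4] → v_max = 77/4
check: 77/4·(7/4+13/2) = 2541/16 ✓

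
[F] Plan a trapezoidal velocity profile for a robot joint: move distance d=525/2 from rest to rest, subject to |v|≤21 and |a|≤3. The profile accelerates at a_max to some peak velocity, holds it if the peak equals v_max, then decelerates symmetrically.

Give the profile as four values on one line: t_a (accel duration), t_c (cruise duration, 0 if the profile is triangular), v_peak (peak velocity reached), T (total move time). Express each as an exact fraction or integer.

(v_max)²/a_max = 21²/3 = 147
525/2 ≥ 147 → trapezoidal
t_a = 21/3 = 7; v_peak = 21
d_cruise = 525/2 − 147 = 231/2; t_c = (231/2)/21 = 11/2
T = 2·7 + 11/2 = 39/2

t_a=7 t_c=11/2 v_peak=21 T=39/2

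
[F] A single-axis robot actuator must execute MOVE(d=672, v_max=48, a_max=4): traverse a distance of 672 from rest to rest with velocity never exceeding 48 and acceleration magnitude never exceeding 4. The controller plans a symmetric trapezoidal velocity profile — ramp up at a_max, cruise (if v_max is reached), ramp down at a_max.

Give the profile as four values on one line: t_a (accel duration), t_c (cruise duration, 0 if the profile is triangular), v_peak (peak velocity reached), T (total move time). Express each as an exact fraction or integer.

t_a=12 t_c=2 v_peak=48 T=26

vₘ²/aₘ = 48²/4 = 576
672 ≥ 576 so v_max reached
t_a = 48/4 = 12; v_peak = 48
d_cruise = 672 − 576 = 96; t_c = 96/48 = 2
T = 2·12 + 2 = 26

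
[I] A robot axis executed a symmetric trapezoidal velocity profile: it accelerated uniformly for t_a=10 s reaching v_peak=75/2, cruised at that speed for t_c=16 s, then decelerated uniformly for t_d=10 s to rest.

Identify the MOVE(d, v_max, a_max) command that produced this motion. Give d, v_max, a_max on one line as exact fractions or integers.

a_max = (75/2)/10 = 15/4
d_a = ½·75/2·10 = 375/2; d_c = 75/2·16 = 600
d = 2·375/2 + 600 = 975
t_c = 16 > 0 so v_max = 75/2

d=975 v_max=75/2 a_max=15/4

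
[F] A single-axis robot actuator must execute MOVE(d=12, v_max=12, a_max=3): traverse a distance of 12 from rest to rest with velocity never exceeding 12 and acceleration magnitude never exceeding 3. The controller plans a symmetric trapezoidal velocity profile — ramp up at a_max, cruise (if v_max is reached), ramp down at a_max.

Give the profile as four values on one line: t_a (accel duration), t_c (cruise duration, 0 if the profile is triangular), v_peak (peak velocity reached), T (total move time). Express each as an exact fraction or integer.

vₘ²/aₘ = 12²/3 = 48
12 < 48 so t_c = 0
v_peak = √(12·3) = √36 = 6
t_a = 6/3 = 2; t_c = 0
T = 2·2 = 4

t_a=2 t_c=0 v_peak=6 T=4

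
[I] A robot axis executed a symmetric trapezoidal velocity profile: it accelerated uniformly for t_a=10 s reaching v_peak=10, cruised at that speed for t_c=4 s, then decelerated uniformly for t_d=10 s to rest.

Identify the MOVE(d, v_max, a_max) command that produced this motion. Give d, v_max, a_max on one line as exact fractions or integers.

a_max = 10/10 = 1
d_a = ½·10·10 = 50; d_c = 10·4 = 40
d = 2·50 + 40 = 140
t_c = 4 > 0 ⇒ limit active, v_max = 10

d=140 v_max=10 a_max=1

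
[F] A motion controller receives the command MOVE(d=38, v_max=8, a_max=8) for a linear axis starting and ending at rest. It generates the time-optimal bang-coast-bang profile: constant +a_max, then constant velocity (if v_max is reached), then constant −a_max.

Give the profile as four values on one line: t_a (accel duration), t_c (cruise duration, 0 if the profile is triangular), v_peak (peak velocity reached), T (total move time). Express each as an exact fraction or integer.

v_max²/a_max = 8²/8 = 8
38 ≥ 8 ⇒ cruise phase
t_a = 8/8 = 1; v_peak = 8
d_cruise = 38 − 8 = 30; t_c = 30/8 = 15/4
T = 2·1 + 15/4 = 23/4

t_a=1 t_c=15/4 v_peak=8 T=23/4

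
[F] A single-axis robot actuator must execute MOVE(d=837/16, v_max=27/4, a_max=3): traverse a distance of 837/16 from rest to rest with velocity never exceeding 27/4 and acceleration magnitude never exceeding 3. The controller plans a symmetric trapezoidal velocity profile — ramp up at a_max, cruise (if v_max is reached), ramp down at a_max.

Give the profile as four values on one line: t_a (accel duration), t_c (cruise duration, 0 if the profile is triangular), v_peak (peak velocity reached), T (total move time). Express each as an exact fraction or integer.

t_a=9/4 t_c=11/2 v_peak=27/4 T=10

v_max²/a_max = (27/4)²/3 = 243/16
837/16 ≥ 243/16 → trapezoidal
t_a = (27/4)/3 = 9/4; v_peak = 27/4
d_cruise = 837/16 − 243/16 = 297/8; t_c = (297/8)/(27/4) = 11/2
T = 2·9/4 + 11/2 = 10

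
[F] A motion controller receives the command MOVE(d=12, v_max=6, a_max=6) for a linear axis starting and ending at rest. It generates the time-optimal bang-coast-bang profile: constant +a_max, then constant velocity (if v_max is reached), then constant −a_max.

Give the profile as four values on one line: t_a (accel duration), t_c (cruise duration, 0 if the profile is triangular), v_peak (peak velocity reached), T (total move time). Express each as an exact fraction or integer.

v_max²/a_max = 6²/6 = 6
12 ≥ 6 ⇒ cruise phase
t_a = 6/6 = 1; v_peak = 6
d_cruise = 12 − 6 = 6; t_c = 6/6 = 1
T = 2·1 + 1 = 3

t_a=1 t_c=1 v_peak=6 T=3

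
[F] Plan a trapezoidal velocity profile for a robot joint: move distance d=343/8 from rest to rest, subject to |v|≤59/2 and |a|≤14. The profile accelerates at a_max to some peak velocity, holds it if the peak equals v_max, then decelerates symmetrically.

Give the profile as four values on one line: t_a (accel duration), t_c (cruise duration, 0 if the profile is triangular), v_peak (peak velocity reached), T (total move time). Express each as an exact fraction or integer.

t_a=7/4 t_c=0 v_peak=49/2 T=7/2

(v_max)²/a_max = (59/2)²/14 = 3481/56
343/8 < 3481/56 ⇒ no cruise
v_peak = √(343/8·14) = √(2401/4) = 49/2
t_a = (49/2)/14 = 7/4; t_c = 0
T = 2·7/4 = 7/2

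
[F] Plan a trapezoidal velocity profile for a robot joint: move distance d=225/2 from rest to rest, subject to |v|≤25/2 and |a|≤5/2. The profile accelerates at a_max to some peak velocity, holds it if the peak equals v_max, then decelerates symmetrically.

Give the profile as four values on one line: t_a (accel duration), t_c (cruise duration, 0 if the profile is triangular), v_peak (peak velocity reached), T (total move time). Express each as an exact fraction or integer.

vₘ²/aₘ = (25/2)²/(5/2) = 125/2
225/2 ≥ 125/2 ⇒ cruise phase
t_a = (25/2)/(5/2) = 5; v_peak = 25/2
d_cruise = 225/2 − 125/2 = 50; t_c = 50/(25/2) = 4
T = 2·5 + 4 = 14

t_a=5 t_c=4 v_peak=25/2 T=14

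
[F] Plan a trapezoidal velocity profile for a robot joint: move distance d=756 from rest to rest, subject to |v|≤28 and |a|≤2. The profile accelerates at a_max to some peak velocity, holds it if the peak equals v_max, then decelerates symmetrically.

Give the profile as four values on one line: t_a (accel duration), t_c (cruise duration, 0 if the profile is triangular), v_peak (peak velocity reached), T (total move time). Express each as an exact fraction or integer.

t_a=14 t_c=13 v_peak=28 T=41

vₘ²/aₘ = 28²/2 = 392
756 ≥ 392 ⇒ cruise phase
t_a = 28/2 = 14; v_peak = 28
d_cruise = 756 − 392 = 364; t_c = 364/28 = 13
T = 2·14 + 13 = 41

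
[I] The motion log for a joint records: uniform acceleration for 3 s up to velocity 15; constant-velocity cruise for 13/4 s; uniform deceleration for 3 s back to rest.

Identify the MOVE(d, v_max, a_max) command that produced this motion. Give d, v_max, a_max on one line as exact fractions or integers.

a_max = 15/3 = 5
d_a = ½·15·3 = 45/2; d_c = 15·13/4 = 195/4
d = 2·45/2 + 195/4 = 375/4
t_c = 13/4 > 0 ⇒ limit active, v_max = 15

d=375/4 v_max=15 a_max=5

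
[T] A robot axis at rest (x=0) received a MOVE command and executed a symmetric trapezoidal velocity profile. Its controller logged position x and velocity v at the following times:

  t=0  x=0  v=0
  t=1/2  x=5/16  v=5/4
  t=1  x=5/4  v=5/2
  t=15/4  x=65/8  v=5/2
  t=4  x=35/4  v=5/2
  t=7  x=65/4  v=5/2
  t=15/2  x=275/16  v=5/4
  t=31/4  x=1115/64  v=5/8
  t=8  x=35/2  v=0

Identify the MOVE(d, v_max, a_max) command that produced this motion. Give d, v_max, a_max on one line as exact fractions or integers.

final state: t=8, x=35/2, v=0 → d = 35/2
a_max = (5/4−0)/(1/2−0) = 5/2
max v = 5/2 over t∈[1,7] → v_max = 5/2
check: 5/2·(1+6) = 35/2 ✓

d=35/2 v_max=5/2 a_max=5/2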